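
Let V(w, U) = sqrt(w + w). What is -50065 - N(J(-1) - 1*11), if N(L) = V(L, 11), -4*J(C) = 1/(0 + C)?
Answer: -50065 - I*sqrt(86)/2 ≈ -50065.0 - 4.6368*I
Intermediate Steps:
J(C) = -1/(4*C) (J(C) = -1/(4*(0 + C)) = -1/(4*C))
V(w, U) = sqrt(2)*sqrt(w) (V(w, U) = sqrt(2*w) = sqrt(2)*sqrt(w))
N(L) = sqrt(2)*sqrt(L)
-50065 - N(J(-1) - 1*11) = -50065 - sqrt(2)*sqrt(-1/4/(-1) - 1*11) = -50065 - sqrt(2)*sqrt(-1/4*(-1) - 11) = -50065 - sqrt(2)*sqrt(1/4 - 11) = -50065 - sqrt(2)*sqrt(-43/4) = -50065 - sqrt(2)*I*sqrt(43)/2 = -50065 - I*sqrt(86)/2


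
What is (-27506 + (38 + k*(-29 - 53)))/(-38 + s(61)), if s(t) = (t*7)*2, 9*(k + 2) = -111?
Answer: -39439/1224 ≈ -32.221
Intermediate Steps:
k = -43/3 (k = -2 + (1/9)*(-111) = -2 - 37/3 = -43/3 ≈ -14.333)
s(t) = 14*t (s(t) = (7*t)*2 = 14*t)
(-27506 + (38 + k*(-29 - 53)))/(-38 + s(61)) = (-27506 + (38 - 43*(-29 - 53)/3))/(-38 + 14*61) = (-27506 + (38 - 43/3*(-82)))/(-38 + 854) = (-27506 + (38 + 3526/3))/816 = (-27506 + 3640/3)*(1/816) = -78878/3*1/816 = -39439/1224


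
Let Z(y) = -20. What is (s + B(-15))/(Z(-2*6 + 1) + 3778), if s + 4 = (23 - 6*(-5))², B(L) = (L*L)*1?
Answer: 1515/1879 ≈ 0.80628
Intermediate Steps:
B(L) = L² (B(L) = L²*1 = L²)
s = 2805 (s = -4 + (23 - 6*(-5))² = -4 + (23 + 30)² = -4 + 53² = -4 + 2809 = 2805)
(s + B(-15))/(Z(-2*6 + 1) + 3778) = (2805 + (-15)²)/(-20 + 3778) = (2805 + 225)/3758 = 3030*(1/3758) = 1515/1879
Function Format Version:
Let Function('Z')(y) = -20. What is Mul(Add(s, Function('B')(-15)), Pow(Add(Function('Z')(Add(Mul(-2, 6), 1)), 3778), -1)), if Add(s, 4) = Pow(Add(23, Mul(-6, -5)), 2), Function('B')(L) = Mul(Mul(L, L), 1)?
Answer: Rational(1515, 1879) ≈ 0.80628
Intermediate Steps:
Function('B')(L) = Pow(L, 2) (Function('B')(L) = Mul(Pow(L, 2), 1) = Pow(L, 2))
s = 2805 (s = Add(-4, Pow(Add(23, Mul(-6, -5)), 2)) = Add(-4, Pow(Add(23, 30), 2)) = Add(-4, Pow(53, 2)) = Add(-4, 2809) = 2805)
Mul(Add(s, Function('B')(-15)), Pow(Add(Function('Z')(Add(Mul(-2, 6), 1)), 3778), -1)) = Mul(Add(2805, Pow(-15, 2)), Pow(Add(-20, 3778), -1)) = Mul(Add(2805, 225), Pow(3758, -1)) = Mul(3030, Rational(1, 3758)) = Rational(1515, 1879)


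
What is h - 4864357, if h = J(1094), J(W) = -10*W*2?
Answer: -4886237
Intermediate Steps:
J(W) = -20*W
h = -21880 (h = -20*1094 = -21880)
h - 4864357 = -21880 - 4864357 = -4886237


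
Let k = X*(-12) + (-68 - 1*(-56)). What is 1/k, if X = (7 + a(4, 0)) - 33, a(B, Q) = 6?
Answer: 1/228 ≈ 0.0043860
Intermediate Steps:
X = -20 (X = (7 + 6) - 33 = 13 - 33 = -20)
k = 228 (k = -20*(-12) + (-68 - 1*(-56)) = 240 + (-68 + 56) = 240 - 12 = 228)
1/k = 1/228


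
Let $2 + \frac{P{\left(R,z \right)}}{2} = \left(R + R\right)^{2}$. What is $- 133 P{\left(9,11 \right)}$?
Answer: $-85652$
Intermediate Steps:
$P{\left(R,z \right)} = -4 + 8 R^{2}$ ($P{\left(R,z \right)} = -4 + 2 \left(R + R\right)^{2} = -4 + 2 \left(2 R\right)^{2} = -4 + 2 \cdot 4 R^{2} = -4 + 8 R^{2}$)
$- 133 P{\left(9,11 \right)} = - 133 \left(-4 + 8 \cdot 9^{2}\right) = - 133 \left(-4 + 8 \cdot 81\right) = - 133 \left(-4 + 648\right) = \left(-133\right) 644 = -85652$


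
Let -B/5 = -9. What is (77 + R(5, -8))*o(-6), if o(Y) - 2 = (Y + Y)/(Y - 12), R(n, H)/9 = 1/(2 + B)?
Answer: 29024/141 ≈ 205.84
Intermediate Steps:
B = 45 (B = -5*(-9) = 45)
R(n, H) = 9/47 (R(n, H) = 9/(2 + 45) = 9/47)
o(Y) = 2 + 2*Y/(-12 + Y) (o(Y) = 2 + (Y + Y)/(Y - 12) = 2 + (2*Y)/(-12 + Y) = 2 + 2*Y/(-12 + Y))
(77 + R(5, -8))*o(-6) = (77 + 9/47)*(4*(-6 - 6)/(-12 - 6)) = 3628*(4*(-12)/(-18))/47 = 3628*(4*(-1/18)*(-12))/47 = (3628/47)*(8/3) = 29024/141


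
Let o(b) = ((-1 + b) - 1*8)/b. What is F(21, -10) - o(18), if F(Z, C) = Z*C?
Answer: -421/2 ≈ -210.50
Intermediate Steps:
F(Z, C) = C*Z
o(b) = (-9 + b)/b (o(b) = ((-1 + b) - 8)/b = (-9 + b)/b)
F(21, -10) - o(18) = -10*21 - (-9 + 18)/18 = -210 - 9/18 = -210 - 1*½ = -210 - ½ = -421/2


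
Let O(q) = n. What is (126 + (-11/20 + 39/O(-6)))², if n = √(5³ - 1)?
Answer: 195299611/12400 + 97851*√31/620 ≈ 16629.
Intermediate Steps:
n = 2*√31 (n = √(125 - 1) = √124 = 2*√31 ≈ 11.136)
O(q) = 2*√31
(126 + (-11/20 + 39/O(-6)))² = (126 + (-11/20 + 39/((2*√31))))² = (126 + (-11*1/20 + 39*(√31/62)))² = (126 + (-11/20 + 39*√31/62))² = (2509/20 + 39*√31/62)²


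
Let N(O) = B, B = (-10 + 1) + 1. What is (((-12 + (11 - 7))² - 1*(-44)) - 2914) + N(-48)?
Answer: -2814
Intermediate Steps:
B = -8 (B = -9 + 1 = -8)
N(O) = -8
(((-12 + (11 - 7))² - 1*(-44)) - 2914) + N(-48) = (((-12 + (11 - 7))² - 1*(-44)) - 2914) - 8 = (((-12 + 4)² + 44) - 2914) - 8 = (((-8)² + 44) - 2914) - 8 = ((64 + 44) - 2914) - 8 = (108 - 2914) - 8 = -2806 - 8 = -2814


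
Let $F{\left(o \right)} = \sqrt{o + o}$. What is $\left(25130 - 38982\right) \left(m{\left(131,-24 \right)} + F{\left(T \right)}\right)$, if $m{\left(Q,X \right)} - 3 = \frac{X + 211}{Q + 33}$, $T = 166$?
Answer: $- \frac{2351377}{41} - 27704 \sqrt{83} \approx -3.0975 \cdot 10^{5}$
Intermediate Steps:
$F{\left(o \right)} = \sqrt{2} \sqrt{o}$ ($F{\left(o \right)} = \sqrt{2 o} = \sqrt{2} \sqrt{o}$)
$m{\left(Q,X \right)} = 3 + \frac{211 + X}{33 + Q}$ ($m{\left(Q,X \right)} = 3 + \frac{X + 211}{Q + 33} = 3 + \frac{211 + X}{33 + Q}$)
$\left(25130 - 38982\right) \left(m{\left(131,-24 \right)} + F{\left(T \right)}\right) = \left(25130 - 38982\right) \left(\frac{310 - 24 + 3 \cdot 131}{33 + 131} + \sqrt{2} \sqrt{166}\right) = - 13852 \left(\frac{310 - 24 + 393}{164} + 2 \sqrt{83}\right) = - 13852 \left(\frac{1}{164} \cdot 679 + 2 \sqrt{83}\right) = - 13852 \left(\frac{679}{164} + 2 \sqrt{83}\right) = - \frac{2351377}{41} - 27704 \sqrt{83}$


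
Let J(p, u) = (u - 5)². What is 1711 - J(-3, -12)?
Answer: 1422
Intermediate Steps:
J(p, u) = (-5 + u)²
1711 - J(-3, -12) = 1711 - (-5 - 12)² = 1711 - 1*(-17)² = 1711 - 1*289 = 1711 - 289 = 1422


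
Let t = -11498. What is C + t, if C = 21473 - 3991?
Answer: 5984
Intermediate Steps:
C = 17482
C + t = 17482 - 11498 = 5984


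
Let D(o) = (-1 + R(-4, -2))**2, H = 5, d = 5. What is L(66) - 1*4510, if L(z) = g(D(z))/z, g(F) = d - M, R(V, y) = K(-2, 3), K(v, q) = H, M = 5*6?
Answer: -297685/66 ≈ -4510.4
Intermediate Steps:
M = 30
K(v, q) = 5
R(V, y) = 5
D(o) = 16 (D(o) = (-1 + 5)**2 = 4**2 = 16)
g(F) = -25 (g(F) = 5 - 1*30 = 5 - 30 = -25)
L(z) = -25/z
L(66) - 1*4510 = -25/66 - 1*4510 = -25*1/66 - 4510 = -25/66 - 4510 = -297685/66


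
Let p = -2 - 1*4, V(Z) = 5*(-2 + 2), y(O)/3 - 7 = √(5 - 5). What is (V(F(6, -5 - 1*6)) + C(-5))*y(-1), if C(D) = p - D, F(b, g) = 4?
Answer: -21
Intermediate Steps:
y(O) = 21 (y(O) = 21 + 3*√(5 - 5) = 21 + 3*√0 = 21 + 3*0 = 21 + 0 = 21)
V(Z) = 0 (V(Z) = 5*0 = 0)
p = -6 (p = -2 - 4 = -6)
C(D) = -6 - D
(V(F(6, -5 - 1*6)) + C(-5))*y(-1) = (0 + (-6 - 1*(-5)))*21 = (0 + (-6 + 5))*21 = (0 - 1)*21 = -1*21 = -21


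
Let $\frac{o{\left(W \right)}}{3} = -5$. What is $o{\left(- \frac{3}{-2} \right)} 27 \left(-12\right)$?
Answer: $4860$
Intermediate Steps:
$o{\left(W \right)} = -15$ ($o{\left(W \right)} = 3 \left(-5\right) = -15$)
$o{\left(- \frac{3}{-2} \right)} 27 \left(-12\right) = \left(-15\right) 27 \left(-12\right) = \left(-405\right) \left(-12\right) = 4860$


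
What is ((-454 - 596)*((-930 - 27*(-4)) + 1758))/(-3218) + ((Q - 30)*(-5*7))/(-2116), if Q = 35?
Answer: 1040083975/3404644 ≈ 305.49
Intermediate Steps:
((-454 - 596)*((-930 - 27*(-4)) + 1758))/(-3218) + ((Q - 30)*(-5*7))/(-2116) = ((-454 - 596)*((-930 - 27*(-4)) + 1758))/(-3218) + ((35 - 30)*(-5*7))/(-2116) = -1050*((-930 - 1*(-108)) + 1758)*(-1/3218) + (5*(-35))*(-1/2116) = -1050*((-930 + 108) + 1758)*(-1/3218) - 175*(-1/2116) = -1050*(-822 + 1758)*(-1/3218) + 175/2116 = -1050*936*(-1/3218) + 175/2116 = -982800*(-1/3218) + 175/2116 = 491400/1609 + 175/2116 = 1040083975/3404644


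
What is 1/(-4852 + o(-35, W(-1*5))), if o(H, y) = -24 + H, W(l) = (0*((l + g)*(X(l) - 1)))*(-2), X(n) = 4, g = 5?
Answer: -1/4911 ≈ -0.00020362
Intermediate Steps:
W(l) = 0 (W(l) = (0*((l + 5)*(4 - 1)))*(-2) = (0*((5 + l)*3))*(-2) = (0*(15 + 3*l))*(-2) = 0*(-2) = 0)
1/(-4852 + o(-35, W(-1*5))) = 1/(-4852 + (-24 - 35)) = 1/(-4852 - 59) = 1/(-4911) = -1/4911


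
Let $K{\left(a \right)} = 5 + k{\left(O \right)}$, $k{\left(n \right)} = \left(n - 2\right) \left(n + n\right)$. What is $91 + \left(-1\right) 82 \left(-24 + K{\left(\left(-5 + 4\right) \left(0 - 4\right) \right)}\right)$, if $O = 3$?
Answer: $1157$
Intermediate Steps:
$k{\left(n \right)} = 2 n \left(-2 + n\right)$ ($k{\left(n \right)} = \left(-2 + n\right) 2 n = 2 n \left(-2 + n\right)$)
$K{\left(a \right)} = 11$ ($K{\left(a \right)} = 5 + 2 \cdot 3 \left(-2 + 3\right) = 5 + 2 \cdot 3 \cdot 1 = 5 + 6 = 11$)
$91 + \left(-1\right) 82 \left(-24 + K{\left(\left(-5 + 4\right) \left(0 - 4\right) \right)}\right) = 91 + \left(-1\right) 82 \left(-24 + 11\right) = 91 - -1066 = 91 + 1066 = 1157$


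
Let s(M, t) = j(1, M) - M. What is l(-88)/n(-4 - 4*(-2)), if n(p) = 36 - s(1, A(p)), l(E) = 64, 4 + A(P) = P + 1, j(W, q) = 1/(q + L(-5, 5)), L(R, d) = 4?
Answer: 40/23 ≈ 1.7391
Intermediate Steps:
j(W, q) = 1/(4 + q) (j(W, q) = 1/(q + 4) = 1/(4 + q))
A(P) = -3 + P (A(P) = -4 + (P + 1) = -4 + (1 + P) = -3 + P)
s(M, t) = 1/(4 + M) - M
n(p) = 184/5 (n(p) = 36 - (1 - 1*1*(4 + 1))/(4 + 1) = 36 - (1 - 1*1*5)/5 = 36 - (1 - 5)/5 = 36 - (-4)/5 = 36 - 1*(-⅘) = 36 + ⅘ = 184/5)
l(-88)/n(-4 - 4*(-2)) = 64/(184/5) = 64*(5/184) = 40/23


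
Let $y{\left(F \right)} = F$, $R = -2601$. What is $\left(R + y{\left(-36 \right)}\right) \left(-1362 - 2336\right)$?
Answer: $9751626$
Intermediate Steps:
$\left(R + y{\left(-36 \right)}\right) \left(-1362 - 2336\right) = \left(-2601 - 36\right) \left(-1362 - 2336\right) = \left(-2637\right) \left(-3698\right) = 9751626$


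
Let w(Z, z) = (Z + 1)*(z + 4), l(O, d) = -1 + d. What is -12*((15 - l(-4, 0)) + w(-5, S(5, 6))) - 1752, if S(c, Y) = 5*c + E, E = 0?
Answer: -552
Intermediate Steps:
S(c, Y) = 5*c (S(c, Y) = 5*c + 0 = 5*c)
w(Z, z) = (1 + Z)*(4 + z)
-12*((15 - l(-4, 0)) + w(-5, S(5, 6))) - 1752 = -12*((15 - (-1 + 0)) + (4 + 5*5 + 4*(-5) - 25*5)) - 1752 = -12*((15 - 1*(-1)) + (4 + 25 - 20 - 5*25)) - 1752 = -12*((15 + 1) + (4 + 25 - 20 - 125)) - 1752 = -12*(16 - 116) - 1752 = -12*(-100) - 1752 = 1200 - 1752 = -552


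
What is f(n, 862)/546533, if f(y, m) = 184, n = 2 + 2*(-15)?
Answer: 184/546533 ≈ 0.00033667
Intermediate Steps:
n = -28 (n = 2 - 30 = -28)
f(n, 862)/546533 = 184/546533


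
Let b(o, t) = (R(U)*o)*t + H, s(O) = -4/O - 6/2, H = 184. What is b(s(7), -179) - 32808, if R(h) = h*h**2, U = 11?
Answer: 5727857/7 ≈ 8.1827e+5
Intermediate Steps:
R(h) = h**3
s(O) = -3 - 4/O (s(O) = -4/O - 6*1/2 = -4/O - 3 = -3 - 4/O)
b(o, t) = 184 + 1331*o*t (b(o, t) = (11**3*o)*t + 184 = (1331*o)*t + 184 = 1331*o*t + 184 = 184 + 1331*o*t)
b(s(7), -179) - 32808 = (184 + 1331*(-3 - 4/7)*(-179)) - 32808 = (184 + 1331*(-25/7)*(-179)) - 32808 = (184 + 5956225/7) - 32808 = 5957513/7 - 32808 = 5727857/7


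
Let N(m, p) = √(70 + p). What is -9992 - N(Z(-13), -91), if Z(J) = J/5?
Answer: -9992 - I*√21 ≈ -9992.0 - 4.5826*I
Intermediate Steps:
Z(J) = J/5 (Z(J) = J*(⅕) = J/5)
-9992 - N(Z(-13), -91) = -9992 - √(70 - 91) = -9992 - √(-21) = -9992 - I*√21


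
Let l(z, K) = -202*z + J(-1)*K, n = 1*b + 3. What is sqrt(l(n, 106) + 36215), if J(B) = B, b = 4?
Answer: 3*sqrt(3855) ≈ 186.27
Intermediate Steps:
n = 7 (n = 1*4 + 3 = 4 + 3 = 7)
l(z, K) = -K - 202*z (l(z, K) = -202*z - K = -K - 202*z)
sqrt(l(n, 106) + 36215) = sqrt((-1*106 - 202*7) + 36215) = sqrt((-106 - 1414) + 36215) = sqrt(-1520 + 36215) = sqrt(34695) = 3*sqrt(3855)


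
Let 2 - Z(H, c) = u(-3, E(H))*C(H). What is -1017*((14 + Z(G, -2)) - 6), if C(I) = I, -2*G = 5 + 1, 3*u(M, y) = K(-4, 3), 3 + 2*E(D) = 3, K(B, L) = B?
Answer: -6102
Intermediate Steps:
E(D) = 0 (E(D) = -3/2 + (½)*3 = -3/2 + 3/2 = 0)
u(M, y) = -4/3 (u(M, y) = (⅓)*(-4) = -4/3)
G = -3 (G = -(5 + 1)/2 = -½*6 = -3)
Z(H, c) = 2 + 4*H/3 (Z(H, c) = 2 - (-4)*H/3 = 2 + 4*H/3)
-1017*((14 + Z(G, -2)) - 6) = -1017*((14 + (2 + (4/3)*(-3))) - 6) = -1017*((14 + (2 - 4)) - 6) = -1017*((14 - 2) - 6) = -1017*(12 - 6) = -1017*6 = -6102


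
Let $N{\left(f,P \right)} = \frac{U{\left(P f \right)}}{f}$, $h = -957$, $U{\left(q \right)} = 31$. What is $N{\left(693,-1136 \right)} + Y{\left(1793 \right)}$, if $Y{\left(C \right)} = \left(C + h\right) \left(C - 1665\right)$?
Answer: $\frac{74156575}{693} \approx 1.0701 \cdot 10^{5}$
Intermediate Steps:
$N{\left(f,P \right)} = \frac{31}{f}$
$Y{\left(C \right)} = \left(-1665 + C\right) \left(-957 + C\right)$ ($Y{\left(C \right)} = \left(C - 957\right) \left(C - 1665\right) = \left(-957 + C\right) \left(-1665 + C\right) = \left(-1665 + C\right) \left(-957 + C\right)$)
$N{\left(693,-1136 \right)} + Y{\left(1793 \right)} = \frac{31}{693} + \left(1593405 + 1793^{2} - 4701246\right) = 31 \cdot \frac{1}{693} + \left(1593405 + 3214849 - 4701246\right) = \frac{31}{693} + 107008 = \frac{74156575}{693}$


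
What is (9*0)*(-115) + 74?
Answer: 74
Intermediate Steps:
(9*0)*(-115) + 74 = 0*(-115) + 74 = 0 + 74 = 74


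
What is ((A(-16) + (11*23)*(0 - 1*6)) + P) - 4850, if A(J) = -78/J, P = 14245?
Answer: 63055/8 ≈ 7881.9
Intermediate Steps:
((A(-16) + (11*23)*(0 - 1*6)) + P) - 4850 = ((-78/(-16) + (11*23)*(0 - 1*6)) + 14245) - 4850 = ((-78*(-1/16) + 253*(0 - 6)) + 14245) - 4850 = ((39/8 + 253*(-6)) + 14245) - 4850 = ((39/8 - 1518) + 14245) - 4850 = (-12105/8 + 14245) - 4850 = 101855/8 - 4850 = 63055/8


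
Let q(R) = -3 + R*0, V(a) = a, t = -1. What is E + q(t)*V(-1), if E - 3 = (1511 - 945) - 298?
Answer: 274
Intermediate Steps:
q(R) = -3 (q(R) = -3 + 0 = -3)
E = 271 (E = 3 + ((1511 - 945) - 298) = 3 + (566 - 298) = 3 + 268 = 271)
E + q(t)*V(-1) = 271 - 3*(-1) = 271 + 3 = 274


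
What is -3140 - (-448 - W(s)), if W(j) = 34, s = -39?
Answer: -2658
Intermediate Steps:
-3140 - (-448 - W(s)) = -3140 - (-448 - 1*34) = -3140 - (-448 - 34) = -3140 - 1*(-482) = -3140 + 482 = -2658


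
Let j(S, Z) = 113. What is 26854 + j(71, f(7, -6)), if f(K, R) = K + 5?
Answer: 26967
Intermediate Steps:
f(K, R) = 5 + K
26854 + j(71, f(7, -6)) = 26854 + 113 = 26967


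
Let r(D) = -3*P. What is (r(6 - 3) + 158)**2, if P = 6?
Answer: 19600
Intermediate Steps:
r(D) = -18 (r(D) = -3*6 = -18)
(r(6 - 3) + 158)**2 = (-18 + 158)**2 = 140**2 = 19600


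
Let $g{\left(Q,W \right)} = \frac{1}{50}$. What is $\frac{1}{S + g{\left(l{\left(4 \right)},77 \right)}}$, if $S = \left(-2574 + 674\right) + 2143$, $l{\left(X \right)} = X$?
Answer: $\frac{50}{12151} \approx 0.0041149$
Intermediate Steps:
$S = 243$ ($S = -1900 + 2143 = 243$)
$g{\left(Q,W \right)} = \frac{1}{50}$
$\frac{1}{S + g{\left(l{\left(4 \right)},77 \right)}} = \frac{1}{243 + \frac{1}{50}} = \frac{1}{\frac{12151}{50}} = \frac{50}{12151}$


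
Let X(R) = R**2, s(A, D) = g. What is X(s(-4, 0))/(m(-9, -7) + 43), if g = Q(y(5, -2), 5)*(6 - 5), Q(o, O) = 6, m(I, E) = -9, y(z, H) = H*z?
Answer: 18/17 ≈ 1.0588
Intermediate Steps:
g = 6 (g = 6*(6 - 5) = 6*1 = 6)
s(A, D) = 6
X(s(-4, 0))/(m(-9, -7) + 43) = 6**2/(-9 + 43) = 36/34 = (1/34)*36 = 18/17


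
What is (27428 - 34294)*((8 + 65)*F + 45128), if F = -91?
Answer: -264238010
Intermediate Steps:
(27428 - 34294)*((8 + 65)*F + 45128) = (27428 - 34294)*((8 + 65)*(-91) + 45128) = -6866*(73*(-91) + 45128) = -6866*(-6643 + 45128) = -6866*38485 = -264238010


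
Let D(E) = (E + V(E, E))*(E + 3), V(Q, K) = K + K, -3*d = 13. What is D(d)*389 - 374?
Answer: 19106/3 ≈ 6368.7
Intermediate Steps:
d = -13/3 (d = -1/3*13 = -13/3 ≈ -4.3333)
V(Q, K) = 2*K
D(E) = 3*E*(3 + E) (D(E) = (E + 2*E)*(E + 3) = (3*E)*(3 + E) = 3*E*(3 + E))
D(d)*389 - 374 = (3*(-13/3)*(3 - 13/3))*389 - 374 = (3*(-13/3)*(-4/3))*389 - 374 = (52/3)*389 - 374 = 20228/3 - 374 = 19106/3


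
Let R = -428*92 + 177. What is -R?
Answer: 39199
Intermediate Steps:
R = -39199 (R = -39376 + 177 = -39199)
-R = -1*(-39199) = 39199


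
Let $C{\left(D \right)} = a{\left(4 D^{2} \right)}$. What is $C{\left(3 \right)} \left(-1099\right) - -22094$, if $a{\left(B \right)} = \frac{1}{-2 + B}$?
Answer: $\frac{750097}{34} \approx 22062.0$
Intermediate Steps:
$C{\left(D \right)} = \frac{1}{-2 + 4 D^{2}}$
$C{\left(3 \right)} \left(-1099\right) - -22094 = \frac{1}{2 \left(-1 + 2 \cdot 3^{2}\right)} \left(-1099\right) - -22094 = \frac{1}{2 \left(-1 + 2 \cdot 9\right)} \left(-1099\right) + 22094 = \frac{1}{2 \left(-1 + 18\right)} \left(-1099\right) + 22094 = \frac{1}{2 \cdot 17} \left(-1099\right) + 22094 = \frac{1}{2} \cdot \frac{1}{17} \left(-1099\right) + 22094 = \frac{1}{34} \left(-1099\right) + 22094 = - \frac{1099}{34} + 22094 = \frac{750097}{34}$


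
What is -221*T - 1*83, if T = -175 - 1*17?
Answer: 42349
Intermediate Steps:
T = -192 (T = -175 - 17 = -192)
-221*T - 1*83 = -221*(-192) - 1*83 = 42432 - 83 = 42349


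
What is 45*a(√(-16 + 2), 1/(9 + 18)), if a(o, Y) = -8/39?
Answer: -120/13 ≈ -9.2308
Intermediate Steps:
a(o, Y) = -8/39 (a(o, Y) = -8*1/39 = -8/39)
45*a(√(-16 + 2), 1/(9 + 18)) = 45*(-8/39) = -120/13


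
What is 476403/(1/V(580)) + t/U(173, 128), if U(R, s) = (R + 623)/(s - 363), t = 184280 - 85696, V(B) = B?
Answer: 54980642450/199 ≈ 2.7628e+8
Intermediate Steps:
t = 98584
U(R, s) = (623 + R)/(-363 + s)
476403/(1/V(580)) + t/U(173, 128) = 476403/(1/580) + 98584/(((623 + 173)/(-363 + 128))) = 476403/(1/580) + 98584/((796/(-235))) = 476403*580 + 98584/((-1/235*796)) = 276313740 + 98584/(-796/235) = 276313740 + 98584*(-235/796) = 276313740 - 5791810/199 = 54980642450/199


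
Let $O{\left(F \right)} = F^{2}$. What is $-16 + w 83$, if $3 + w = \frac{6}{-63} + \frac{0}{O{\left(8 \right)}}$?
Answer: $- \frac{5731}{21} \approx -272.9$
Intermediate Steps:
$w = - \frac{65}{21}$ ($w = -3 + \left(\frac{6}{-63} + \frac{0}{8^{2}}\right) = -3 + \left(6 \left(- \frac{1}{63}\right) + \frac{0}{64}\right) = -3 + \left(- \frac{2}{21} + 0 \cdot \frac{1}{64}\right) = -3 + \left(- \frac{2}{21} + 0\right) = -3 - \frac{2}{21} = - \frac{65}{21} \approx -3.0952$)
$-16 + w 83 = -16 - \frac{5395}{21} = - \frac{5731}{21}$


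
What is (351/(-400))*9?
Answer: -3159/400 ≈ -7.8975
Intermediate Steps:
(351/(-400))*9 = (351*(-1/400))*9 = -351/400*9 = -3159/400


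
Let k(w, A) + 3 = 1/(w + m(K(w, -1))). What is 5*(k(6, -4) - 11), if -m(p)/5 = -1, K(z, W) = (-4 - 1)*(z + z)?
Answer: -765/11 ≈ -69.545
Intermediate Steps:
K(z, W) = -10*z
m(p) = 5 (m(p) = -5*(-1) = 5)
k(w, A) = -3 + 1/(5 + w) (k(w, A) = -3 + 1/(w + 5) = -3 + 1/(5 + w))
5*(k(6, -4) - 11) = 5*((-14 - 3*6)/(5 + 6) - 11) = 5*((-14 - 18)/11 - 11) = 5*((1/11)*(-32) - 11) = 5*(-32/11 - 11) = 5*(-153/11) = -765/11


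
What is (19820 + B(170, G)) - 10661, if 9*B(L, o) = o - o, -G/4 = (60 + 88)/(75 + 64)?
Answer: 9159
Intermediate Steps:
G = -592/139 (G = -4*(60 + 88)/(75 + 64) = -592/139 ≈ -4.2590)
B(L, o) = 0 (B(L, o) = (o - o)/9 = (⅑)*0 = 0)
(19820 + B(170, G)) - 10661 = (19820 + 0) - 10661 = 19820 - 10661 = 9159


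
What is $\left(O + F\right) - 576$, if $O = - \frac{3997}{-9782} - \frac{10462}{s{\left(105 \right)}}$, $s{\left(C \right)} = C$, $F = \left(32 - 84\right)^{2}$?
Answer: $\frac{2083770481}{1027110} \approx 2028.8$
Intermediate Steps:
$F = 2704$ ($F = \left(-52\right)^{2} = 2704$)
$O = - \frac{101919599}{1027110}$ ($O = - \frac{3997}{-9782} - \frac{10462}{105} = \left(-3997\right) \left(- \frac{1}{9782}\right) - \frac{10462}{105} = \frac{3997}{9782} - \frac{10462}{105} = - \frac{101919599}{1027110} \approx -99.229$)
$\left(O + F\right) - 576 = \left(- \frac{101919599}{1027110} + 2704\right) - 576 = \frac{2675385841}{1027110} - 576 = \frac{2083770481}{1027110}$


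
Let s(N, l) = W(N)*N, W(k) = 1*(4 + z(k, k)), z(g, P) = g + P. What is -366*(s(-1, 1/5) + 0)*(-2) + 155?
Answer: -1309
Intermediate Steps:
z(g, P) = P + g
W(k) = 4 + 2*k (W(k) = 1*(4 + (k + k)) = 1*(4 + 2*k) = 4 + 2*k)
s(N, l) = N*(4 + 2*N) (s(N, l) = (4 + 2*N)*N = N*(4 + 2*N))
-366*(s(-1, 1/5) + 0)*(-2) + 155 = -366*(2*(-1)*(2 - 1) + 0)*(-2) + 155 = -366*(2*(-1)*1 + 0)*(-2) + 155 = -366*(-2 + 0)*(-2) + 155 = -(-732)*(-2) + 155 = -366*4 + 155 = -1464 + 155 = -1309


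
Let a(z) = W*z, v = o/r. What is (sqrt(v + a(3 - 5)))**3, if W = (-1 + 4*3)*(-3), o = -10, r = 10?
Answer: 65*sqrt(65) ≈ 524.05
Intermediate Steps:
W = -33 (W = (-1 + 12)*(-3) = 11*(-3) = -33)
v = -1 (v = -10/10 = -10*1/10 = -1)
a(z) = -33*z
(sqrt(v + a(3 - 5)))**3 = (sqrt(-1 - 33*(3 - 5)))**3 = (sqrt(-1 - 33*(-2)))**3 = (sqrt(-1 + 66))**3 = (sqrt(65))**3 = 65*sqrt(65)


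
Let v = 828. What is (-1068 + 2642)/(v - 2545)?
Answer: -1574/1717 ≈ -0.91672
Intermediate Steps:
(-1068 + 2642)/(v - 2545) = (-1068 + 2642)/(828 - 2545) = 1574/(-1717) = 1574*(-1/1717) = -1574/1717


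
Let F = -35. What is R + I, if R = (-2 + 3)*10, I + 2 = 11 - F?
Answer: 54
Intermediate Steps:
I = 44 (I = -2 + (11 - 1*(-35)) = -2 + (11 + 35) = -2 + 46 = 44)
R = 10 (R = 1*10 = 10)
R + I = 10 + 44 = 54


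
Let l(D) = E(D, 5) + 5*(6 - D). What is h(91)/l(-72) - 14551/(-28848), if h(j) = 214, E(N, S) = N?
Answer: 1800115/1528944 ≈ 1.1774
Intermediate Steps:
l(D) = 30 - 4*D (l(D) = D + 5*(6 - D) = D + (30 - 5*D) = 30 - 4*D)
h(91)/l(-72) - 14551/(-28848) = 214/(30 - 4*(-72)) - 14551/(-28848) = 214/(30 + 288) - 14551*(-1/28848) = 214/318 + 14551/28848 = 214*(1/318) + 14551/28848 = 107/159 + 14551/28848 = 1800115/1528944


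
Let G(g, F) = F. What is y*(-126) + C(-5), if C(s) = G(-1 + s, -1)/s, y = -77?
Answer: 48511/5 ≈ 9702.2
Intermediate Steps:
C(s) = -1/s
y*(-126) + C(-5) = -77*(-126) - 1/(-5) = 9702 - 1*(-⅕) = 9702 + ⅕ = 48511/5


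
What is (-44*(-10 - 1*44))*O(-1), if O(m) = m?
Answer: -2376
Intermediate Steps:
(-44*(-10 - 1*44))*O(-1) = -44*(-10 - 1*44)*(-1) = -44*(-10 - 44)*(-1) = -44*(-54)*(-1) = 2376*(-1) = -2376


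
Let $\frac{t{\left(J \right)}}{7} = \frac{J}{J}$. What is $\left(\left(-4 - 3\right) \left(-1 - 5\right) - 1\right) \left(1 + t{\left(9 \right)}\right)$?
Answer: $328$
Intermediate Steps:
$t{\left(J \right)} = 7$ ($t{\left(J \right)} = 7 \frac{J}{J} = 7 \cdot 1 = 7$)
$\left(\left(-4 - 3\right) \left(-1 - 5\right) - 1\right) \left(1 + t{\left(9 \right)}\right) = \left(\left(-4 - 3\right) \left(-1 - 5\right) - 1\right) \left(1 + 7\right) = \left(\left(-4 - 3\right) \left(-1 - 5\right) - 1\right) 8 = \left(\left(-7\right) \left(-6\right) - 1\right) 8 = \left(42 - 1\right) 8 = 41 \cdot 8 = 328$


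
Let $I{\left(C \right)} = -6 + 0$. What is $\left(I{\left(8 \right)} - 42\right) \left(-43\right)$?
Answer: $2064$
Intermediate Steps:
$I{\left(C \right)} = -6$
$\left(I{\left(8 \right)} - 42\right) \left(-43\right) = \left(-6 - 42\right) \left(-43\right) = \left(-48\right) \left(-43\right) = 2064$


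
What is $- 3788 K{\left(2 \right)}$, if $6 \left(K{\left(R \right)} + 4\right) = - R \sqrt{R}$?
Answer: $15152 + \frac{3788 \sqrt{2}}{3} \approx 16938.0$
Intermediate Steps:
$K{\left(R \right)} = -4 - \frac{R^{\frac{3}{2}}}{6}$ ($K{\left(R \right)} = -4 + \frac{- R \sqrt{R}}{6} = -4 + \frac{\left(-1\right) R^{\frac{3}{2}}}{6} = -4 - \frac{R^{\frac{3}{2}}}{6}$)
$- 3788 K{\left(2 \right)} = - 3788 \left(-4 - \frac{2^{\frac{3}{2}}}{6}\right) = - 3788 \left(-4 - \frac{2 \sqrt{2}}{6}\right) = - 3788 \left(-4 - \frac{\sqrt{2}}{3}\right) = 15152 + \frac{3788 \sqrt{2}}{3}$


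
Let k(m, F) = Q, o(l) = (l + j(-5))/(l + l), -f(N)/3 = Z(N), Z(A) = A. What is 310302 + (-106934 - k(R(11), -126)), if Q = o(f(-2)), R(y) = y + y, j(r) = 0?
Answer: 406735/2 ≈ 2.0337e+5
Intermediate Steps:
f(N) = -3*N
o(l) = ½ (o(l) = (l + 0)/(l + l) = l/((2*l)) = l*(1/(2*l)) = ½)
R(y) = 2*y
Q = ½ ≈ 0.50000
k(m, F) = ½
310302 + (-106934 - k(R(11), -126)) = 310302 + (-106934 - 1*½) = 310302 + (-106934 - ½) = 310302 - 213869/2 = 406735/2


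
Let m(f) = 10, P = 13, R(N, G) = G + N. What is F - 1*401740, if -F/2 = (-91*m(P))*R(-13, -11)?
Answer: -445420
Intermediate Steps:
F = -43680 (F = -2*(-91*10)*(-11 - 13) = -(-1820)*(-24) = -2*21840 = -43680)
F - 1*401740 = -43680 - 1*401740 = -43680 - 401740 = -445420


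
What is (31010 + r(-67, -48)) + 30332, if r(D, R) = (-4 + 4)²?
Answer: 61342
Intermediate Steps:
r(D, R) = 0 (r(D, R) = 0² = 0)
(31010 + r(-67, -48)) + 30332 = (31010 + 0) + 30332 = 31010 + 30332 = 61342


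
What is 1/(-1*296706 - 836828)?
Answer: -1/1133534 ≈ -8.8220e-7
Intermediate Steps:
1/(-1*296706 - 836828) = 1/(-296706 - 836828) = 1/(-1133534) = -1/1133534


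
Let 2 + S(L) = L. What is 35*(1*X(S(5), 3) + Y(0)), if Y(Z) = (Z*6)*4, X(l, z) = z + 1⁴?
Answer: 140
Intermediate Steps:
S(L) = -2 + L
X(l, z) = 1 + z (X(l, z) = z + 1 = 1 + z)
Y(Z) = 24*Z (Y(Z) = (6*Z)*4 = 24*Z)
35*(1*X(S(5), 3) + Y(0)) = 35*(1*(1 + 3) + 24*0) = 35*(1*4 + 0) = 35*(4 + 0) = 35*4 = 140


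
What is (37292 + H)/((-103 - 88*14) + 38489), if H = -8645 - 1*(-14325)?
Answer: 21486/18577 ≈ 1.1566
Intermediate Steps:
H = 5680 (H = -8645 + 14325 = 5680)
(37292 + H)/((-103 - 88*14) + 38489) = (37292 + 5680)/((-103 - 88*14) + 38489) = 42972/((-103 - 1232) + 38489) = 42972/(-1335 + 38489) = 42972/37154 = 42972*(1/37154) = 21486/18577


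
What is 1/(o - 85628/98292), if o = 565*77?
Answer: 24573/1069026958 ≈ 2.2986e-5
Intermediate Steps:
o = 43505
1/(o - 85628/98292) = 1/(43505 - 85628/98292) = 1/(43505 - 85628*1/98292) = 1/(43505 - 21407/24573) = 1/(1069026958/24573) = 24573/1069026958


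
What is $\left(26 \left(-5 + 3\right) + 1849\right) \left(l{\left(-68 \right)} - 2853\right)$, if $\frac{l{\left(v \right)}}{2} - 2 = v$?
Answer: $-5364045$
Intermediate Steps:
$l{\left(v \right)} = 4 + 2 v$
$\left(26 \left(-5 + 3\right) + 1849\right) \left(l{\left(-68 \right)} - 2853\right) = \left(26 \left(-5 + 3\right) + 1849\right) \left(\left(4 + 2 \left(-68\right)\right) - 2853\right) = \left(26 \left(-2\right) + 1849\right) \left(\left(4 - 136\right) - 2853\right) = \left(-52 + 1849\right) \left(-132 - 2853\right) = 1797 \left(-2985\right) = -5364045$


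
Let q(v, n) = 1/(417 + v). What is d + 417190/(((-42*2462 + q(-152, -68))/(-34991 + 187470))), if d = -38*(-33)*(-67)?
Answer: -19159635405712/27402059 ≈ -6.9920e+5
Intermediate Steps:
d = -84018 (d = 1254*(-67) = -84018)
d + 417190/(((-42*2462 + q(-152, -68))/(-34991 + 187470))) = -84018 + 417190/(((-42*2462 + 1/(417 - 152))/(-34991 + 187470))) = -84018 + 417190/(((-103404 + 1/265)/152479)) = -84018 + 417190/(((-103404 + 1/265)*(1/152479))) = -84018 + 417190/((-27402059/265*1/152479)) = -84018 + 417190/(-27402059/40406935) = -84018 + 417190*(-40406935/27402059) = -84018 - 16857369212650/27402059 = -19159635405712/27402059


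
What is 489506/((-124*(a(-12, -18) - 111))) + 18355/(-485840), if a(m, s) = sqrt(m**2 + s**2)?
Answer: 439520323073/11901233808 + 244753*sqrt(13)/122481 ≈ 44.136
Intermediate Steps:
489506/((-124*(a(-12, -18) - 111))) + 18355/(-485840) = 489506/((-124*(sqrt((-12)**2 + (-18)**2) - 111))) + 18355/(-485840) = 489506/((-124*(sqrt(144 + 324) - 111))) + 18355*(-1/485840) = 489506/((-124*(sqrt(468) - 111))) - 3671/97168 = 489506/((-124*(6*sqrt(13) - 111))) - 3671/97168 = 489506/((-124*(-111 + 6*sqrt(13)))) - 3671/97168 = 489506/(13764 - 744*sqrt(13)) - 3671/97168 = -3671/97168 + 489506/(13764 - 744*sqrt(13))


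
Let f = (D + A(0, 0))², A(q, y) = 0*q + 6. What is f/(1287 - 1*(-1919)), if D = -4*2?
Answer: 2/1603 ≈ 0.0012477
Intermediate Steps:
A(q, y) = 6 (A(q, y) = 0 + 6 = 6)
D = -8
f = 4 (f = (-8 + 6)² = (-2)² = 4)
f/(1287 - 1*(-1919)) = 4/(1287 - 1*(-1919)) = 4/(1287 + 1919) = 4/3206 = 4*(1/3206) = 2/1603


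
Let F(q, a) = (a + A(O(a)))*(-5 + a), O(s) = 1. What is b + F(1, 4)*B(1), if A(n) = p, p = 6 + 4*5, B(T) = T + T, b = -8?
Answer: -68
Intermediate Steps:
B(T) = 2*T
p = 26 (p = 6 + 20 = 26)
A(n) = 26
F(q, a) = (-5 + a)*(26 + a) (F(q, a) = (a + 26)*(-5 + a) = (26 + a)*(-5 + a) = (-5 + a)*(26 + a))
b + F(1, 4)*B(1) = -8 + (-130 + 4² + 21*4)*(2*1) = -8 + (-130 + 16 + 84)*2 = -8 - 30*2 = -8 - 60 = -68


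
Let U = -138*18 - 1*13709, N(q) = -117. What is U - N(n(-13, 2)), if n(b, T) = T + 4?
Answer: -16076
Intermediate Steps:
n(b, T) = 4 + T
U = -16193 (U = -2484 - 13709 = -16193)
U - N(n(-13, 2)) = -16193 - 1*(-117) = -16193 + 117 = -16076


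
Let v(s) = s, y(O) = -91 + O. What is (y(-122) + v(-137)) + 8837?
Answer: 8487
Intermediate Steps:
(y(-122) + v(-137)) + 8837 = ((-91 - 122) - 137) + 8837 = (-213 - 137) + 8837 = -350 + 8837 = 8487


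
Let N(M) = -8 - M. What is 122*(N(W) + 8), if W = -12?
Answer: 1464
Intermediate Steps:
122*(N(W) + 8) = 122*((-8 - 1*(-12)) + 8) = 122*((-8 + 12) + 8) = 122*(4 + 8) = 122*12 = 1464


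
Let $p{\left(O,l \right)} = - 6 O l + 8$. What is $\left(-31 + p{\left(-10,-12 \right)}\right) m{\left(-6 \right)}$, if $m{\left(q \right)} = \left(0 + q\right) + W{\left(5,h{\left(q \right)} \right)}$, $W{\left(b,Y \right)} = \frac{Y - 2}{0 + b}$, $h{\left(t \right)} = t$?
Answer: $\frac{28234}{5} \approx 5646.8$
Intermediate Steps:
$p{\left(O,l \right)} = 8 - 6 O l$ ($p{\left(O,l \right)} = - 6 O l + 8 = 8 - 6 O l$)
$W{\left(b,Y \right)} = \frac{-2 + Y}{b}$
$m{\left(q \right)} = - \frac{2}{5} + \frac{6 q}{5}$ ($m{\left(q \right)} = \left(0 + q\right) + \frac{-2 + q}{5} = q + \frac{-2 + q}{5} = q + \left(- \frac{2}{5} + \frac{q}{5}\right) = - \frac{2}{5} + \frac{6 q}{5}$)
$\left(-31 + p{\left(-10,-12 \right)}\right) m{\left(-6 \right)} = \left(-31 + \left(8 - \left(-60\right) \left(-12\right)\right)\right) \left(- \frac{2}{5} + \frac{6}{5} \left(-6\right)\right) = \left(-31 + \left(8 - 720\right)\right) \left(- \frac{2}{5} - \frac{36}{5}\right) = \left(-31 - 712\right) \left(- \frac{38}{5}\right) = \left(-743\right) \left(- \frac{38}{5}\right) = \frac{28234}{5}$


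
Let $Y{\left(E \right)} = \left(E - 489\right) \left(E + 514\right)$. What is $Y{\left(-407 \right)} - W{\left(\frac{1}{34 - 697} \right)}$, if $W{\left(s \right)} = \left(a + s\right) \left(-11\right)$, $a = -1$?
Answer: $- \frac{63570440}{663} \approx -95883.0$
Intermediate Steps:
$Y{\left(E \right)} = \left(-489 + E\right) \left(514 + E\right)$
$W{\left(s \right)} = 11 - 11 s$ ($W{\left(s \right)} = \left(-1 + s\right) \left(-11\right) = 11 - 11 s$)
$Y{\left(-407 \right)} - W{\left(\frac{1}{34 - 697} \right)} = \left(-251346 + \left(-407\right)^{2} + 25 \left(-407\right)\right) - \left(11 - \frac{11}{34 - 697}\right) = \left(-251346 + 165649 - 10175\right) - \left(11 - \frac{11}{-663}\right) = -95872 - \left(11 - - \frac{11}{663}\right) = -95872 - \left(11 + \frac{11}{663}\right) = -95872 - \frac{7304}{663} = - \frac{63570440}{663}$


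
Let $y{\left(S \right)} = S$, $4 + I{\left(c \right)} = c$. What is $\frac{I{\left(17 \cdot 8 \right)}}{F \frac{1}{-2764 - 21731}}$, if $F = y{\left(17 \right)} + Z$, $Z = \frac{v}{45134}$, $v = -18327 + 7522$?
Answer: $- \frac{145933567560}{756473} \approx -1.9291 \cdot 10^{5}$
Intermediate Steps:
$I{\left(c \right)} = -4 + c$
$v = -10805$
$Z = - \frac{10805}{45134} \approx -0.2394$
$F = \frac{756473}{45134}$ ($F = 17 - \frac{10805}{45134} = \frac{756473}{45134} \approx 16.761$)
$\frac{I{\left(17 \cdot 8 \right)}}{F \frac{1}{-2764 - 21731}} = \frac{-4 + 17 \cdot 8}{\frac{756473}{45134} \frac{1}{-2764 - 21731}} = \frac{-4 + 136}{\frac{756473}{45134} \frac{1}{-24495}} = \frac{132}{\frac{756473}{45134} \left(- \frac{1}{24495}\right)} = \frac{132}{- \frac{756473}{1105557330}} = 132 \left(- \frac{1105557330}{756473}\right) = - \frac{145933567560}{756473}$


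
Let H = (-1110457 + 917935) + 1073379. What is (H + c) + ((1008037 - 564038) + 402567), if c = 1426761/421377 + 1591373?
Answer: 466155242951/140459 ≈ 3.3188e+6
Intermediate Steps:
H = 880857 (H = -192522 + 1073379 = 880857)
c = 223523135794/140459 (c = 1426761*(1/421377) + 1591373 = 475587/140459 + 1591373 = 223523135794/140459 ≈ 1.5914e+6)
(H + c) + ((1008037 - 564038) + 402567) = (880857 + 223523135794/140459) + ((1008037 - 564038) + 402567) = 347247429157/140459 + (443999 + 402567) = 347247429157/140459 + 846566 = 466155242951/140459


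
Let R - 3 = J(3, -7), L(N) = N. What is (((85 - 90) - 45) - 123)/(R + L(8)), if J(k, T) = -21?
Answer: 173/10 ≈ 17.300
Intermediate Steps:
R = -18 (R = 3 - 21 = -18)
(((85 - 90) - 45) - 123)/(R + L(8)) = (((85 - 90) - 45) - 123)/(-18 + 8) = ((-5 - 45) - 123)/(-10) = (-50 - 123)*(-1/10) = -173*(-1/10) = 173/10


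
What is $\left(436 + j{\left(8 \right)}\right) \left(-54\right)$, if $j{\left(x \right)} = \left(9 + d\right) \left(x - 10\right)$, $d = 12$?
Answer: $-21276$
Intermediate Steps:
$j{\left(x \right)} = -210 + 21 x$ ($j{\left(x \right)} = \left(9 + 12\right) \left(x - 10\right) = 21 \left(-10 + x\right) = -210 + 21 x$)
$\left(436 + j{\left(8 \right)}\right) \left(-54\right) = \left(436 + \left(-210 + 21 \cdot 8\right)\right) \left(-54\right) = \left(436 + \left(-210 + 168\right)\right) \left(-54\right) = \left(436 - 42\right) \left(-54\right) = 394 \left(-54\right) = -21276$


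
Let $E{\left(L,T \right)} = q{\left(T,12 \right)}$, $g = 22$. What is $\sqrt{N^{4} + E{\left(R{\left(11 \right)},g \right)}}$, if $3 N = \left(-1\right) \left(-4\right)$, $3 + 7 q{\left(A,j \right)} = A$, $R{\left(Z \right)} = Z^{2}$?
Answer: $\frac{\sqrt{23317}}{63} \approx 2.4238$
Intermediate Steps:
$q{\left(A,j \right)} = - \frac{3}{7} + \frac{A}{7}$
$E{\left(L,T \right)} = - \frac{3}{7} + \frac{T}{7}$
$N = \frac{4}{3}$ ($N = \frac{\left(-1\right) \left(-4\right)}{3} = \frac{1}{3} \cdot 4 = \frac{4}{3} \approx 1.3333$)
$\sqrt{N^{4} + E{\left(R{\left(11 \right)},g \right)}} = \sqrt{\left(\frac{4}{3}\right)^{4} + \left(- \frac{3}{7} + \frac{1}{7} \cdot 22\right)} = \sqrt{\frac{256}{81} + \left(- \frac{3}{7} + \frac{22}{7}\right)} = \sqrt{\frac{256}{81} + \frac{19}{7}} = \sqrt{\frac{3331}{567}} = \frac{\sqrt{23317}}{63}$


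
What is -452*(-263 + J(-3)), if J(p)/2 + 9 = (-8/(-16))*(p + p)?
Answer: 129724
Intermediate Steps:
J(p) = -18 + 2*p (J(p) = -18 + 2*((-8/(-16))*(p + p)) = -18 + 2*((-8*(-1/16))*(2*p)) = -18 + 2*((2*p)/2) = -18 + 2*p)
-452*(-263 + J(-3)) = -452*(-263 + (-18 + 2*(-3))) = -452*(-263 + (-18 - 6)) = -452*(-263 - 24) = -452*(-287) = 129724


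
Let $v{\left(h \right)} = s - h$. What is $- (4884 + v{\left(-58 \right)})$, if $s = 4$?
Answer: $-4946$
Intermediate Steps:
$v{\left(h \right)} = 4 - h$
$- (4884 + v{\left(-58 \right)}) = - (4884 + \left(4 - -58\right)) = - (4884 + \left(4 + 58\right)) = - (4884 + 62) = \left(-1\right) 4946 = -4946$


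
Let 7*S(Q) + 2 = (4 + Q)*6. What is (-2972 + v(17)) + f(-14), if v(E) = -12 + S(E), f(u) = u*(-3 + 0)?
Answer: -20470/7 ≈ -2924.3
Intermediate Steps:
S(Q) = 22/7 + 6*Q/7 (S(Q) = -2/7 + ((4 + Q)*6)/7 = -2/7 + (24 + 6*Q)/7 = -2/7 + (24/7 + 6*Q/7) = 22/7 + 6*Q/7)
f(u) = -3*u (f(u) = u*(-3) = -3*u)
v(E) = -62/7 + 6*E/7 (v(E) = -12 + (22/7 + 6*E/7) = -62/7 + 6*E/7)
(-2972 + v(17)) + f(-14) = (-2972 + (-62/7 + (6/7)*17)) - 3*(-14) = (-2972 + (-62/7 + 102/7)) + 42 = (-2972 + 40/7) + 42 = -20764/7 + 42 = -20470/7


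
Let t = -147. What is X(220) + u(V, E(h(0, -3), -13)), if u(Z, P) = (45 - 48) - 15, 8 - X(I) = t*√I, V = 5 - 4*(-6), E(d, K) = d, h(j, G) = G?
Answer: -10 + 294*√55 ≈ 2170.4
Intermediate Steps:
V = 29 (V = 5 + 24 = 29)
X(I) = 8 + 147*√I (X(I) = 8 - (-147)*√I = 8 + 147*√I)
u(Z, P) = -18 (u(Z, P) = -3 - 15 = -18)
X(220) + u(V, E(h(0, -3), -13)) = (8 + 147*√220) - 18 = (8 + 147*(2*√55)) - 18 = (8 + 294*√55) - 18 = -10 + 294*√55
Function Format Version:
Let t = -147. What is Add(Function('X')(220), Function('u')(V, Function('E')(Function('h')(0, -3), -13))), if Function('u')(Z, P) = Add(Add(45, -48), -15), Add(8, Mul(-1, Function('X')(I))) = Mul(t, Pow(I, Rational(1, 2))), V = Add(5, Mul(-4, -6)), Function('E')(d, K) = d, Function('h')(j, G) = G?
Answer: Add(-10, Mul(294, Pow(55, Rational(1, 2)))) ≈ 2170.4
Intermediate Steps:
V = 29 (V = Add(5, 24) = 29)
Function('X')(I) = Add(8, Mul(147, Pow(I, Rational(1, 2)))) (Function('X')(I) = Add(8, Mul(-1, Mul(-147, Pow(I, Rational(1, 2))))) = Add(8, Mul(147, Pow(I, Rational(1, 2)))))
Function('u')(Z, P) = -18 (Function('u')(Z, P) = Add(-3, -15) = -18)
Add(Function('X')(220), Function('u')(V, Function('E')(Function('h')(0, -3), -13))) = Add(Add(8, Mul(147, Pow(220, Rational(1, 2)))), -18) = Add(Add(8, Mul(147, Mul(2, Pow(55, Rational(1, 2))))), -18) = Add(Add(8, Mul(294, Pow(55, Rational(1, 2)))), -18) = Add(-10, Mul(294, Pow(55, Rational(1, 2))))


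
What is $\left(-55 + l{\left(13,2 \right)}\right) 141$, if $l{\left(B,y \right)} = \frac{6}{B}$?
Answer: $- \frac{99969}{13} \approx -7689.9$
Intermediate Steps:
$\left(-55 + l{\left(13,2 \right)}\right) 141 = \left(-55 + \frac{6}{13}\right) 141 = \left(- \frac{709}{13}\right) 141 = - \frac{99969}{13}$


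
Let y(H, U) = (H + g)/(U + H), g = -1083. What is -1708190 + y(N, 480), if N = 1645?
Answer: -3629903188/2125 ≈ -1.7082e+6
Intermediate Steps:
y(H, U) = (-1083 + H)/(H + U) (y(H, U) = (H - 1083)/(U + H) = (-1083 + H)/(H + U))
-1708190 + y(N, 480) = -1708190 + (-1083 + 1645)/(1645 + 480) = -1708190 + 562/2125 = -3629903188/2125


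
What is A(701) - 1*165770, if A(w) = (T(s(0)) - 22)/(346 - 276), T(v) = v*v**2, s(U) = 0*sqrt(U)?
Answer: -5801961/35 ≈ -1.6577e+5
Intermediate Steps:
s(U) = 0
T(v) = v**3
A(w) = -11/35 (A(w) = (0**3 - 22)/(346 - 276) = (0 - 22)/70 = -22*1/70 = -11/35)
A(701) - 1*165770 = -11/35 - 1*165770 = -11/35 - 165770 = -5801961/35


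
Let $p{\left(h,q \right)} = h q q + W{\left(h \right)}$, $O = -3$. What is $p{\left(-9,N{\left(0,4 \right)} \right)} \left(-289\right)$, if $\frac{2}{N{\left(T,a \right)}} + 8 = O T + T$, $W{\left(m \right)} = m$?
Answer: $\frac{44217}{16} \approx 2763.6$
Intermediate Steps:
$N{\left(T,a \right)} = \frac{2}{-8 - 2 T}$ ($N{\left(T,a \right)} = \frac{2}{-8 + \left(- 3 T + T\right)} = \frac{2}{-8 - 2 T}$)
$p{\left(h,q \right)} = h + h q^{2}$ ($p{\left(h,q \right)} = h q q + h = h q^{2} + h = h + h q^{2}$)
$p{\left(-9,N{\left(0,4 \right)} \right)} \left(-289\right) = - 9 \left(1 + \left(- \frac{1}{4 + 0}\right)^{2}\right) \left(-289\right) = - 9 \left(1 + \left(- \frac{1}{4}\right)^{2}\right) \left(-289\right) = - 9 \left(1 + \frac{1}{16}\right) \left(-289\right) = \left(-9\right) \frac{17}{16} \left(-289\right) = \left(- \frac{153}{16}\right) \left(-289\right) = \frac{44217}{16}$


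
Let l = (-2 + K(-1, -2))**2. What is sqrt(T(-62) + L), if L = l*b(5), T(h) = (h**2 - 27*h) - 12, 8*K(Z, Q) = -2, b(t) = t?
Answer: sqrt(88501)/4 ≈ 74.373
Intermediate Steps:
K(Z, Q) = -1/4 (K(Z, Q) = (1/8)*(-2) = -1/4)
T(h) = -12 + h**2 - 27*h
l = 81/16 (l = (-2 - 1/4)**2 = (-9/4)**2 = 81/16 ≈ 5.0625)
L = 405/16 (L = (81/16)*5 = 405/16 ≈ 25.313)
sqrt(T(-62) + L) = sqrt((-12 + (-62)**2 - 27*(-62)) + 405/16) = sqrt((-12 + 3844 + 1674) + 405/16) = sqrt(5506 + 405/16) = sqrt(88501/16) = sqrt(88501)/4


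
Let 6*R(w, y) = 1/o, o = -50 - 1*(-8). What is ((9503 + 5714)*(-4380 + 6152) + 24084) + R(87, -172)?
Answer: 6801129215/252 ≈ 2.6989e+7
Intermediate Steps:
o = -42 (o = -50 + 8 = -42)
R(w, y) = -1/252 (R(w, y) = (1/6)/(-42) = (1/6)*(-1/42) = -1/252)
((9503 + 5714)*(-4380 + 6152) + 24084) + R(87, -172) = ((9503 + 5714)*(-4380 + 6152) + 24084) - 1/252 = (15217*1772 + 24084) - 1/252 = (26964524 + 24084) - 1/252 = 26988608 - 1/252 = 6801129215/252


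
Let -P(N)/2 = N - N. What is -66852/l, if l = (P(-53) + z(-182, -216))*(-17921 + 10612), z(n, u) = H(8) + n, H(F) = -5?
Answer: -66852/1366783 ≈ -0.048912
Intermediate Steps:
P(N) = 0 (P(N) = -2*(N - N) = -2*0 = 0)
z(n, u) = -5 + n
l = 1366783 (l = (0 + (-5 - 182))*(-17921 + 10612) = (0 - 187)*(-7309) = -187*(-7309) = 1366783)
-66852/l = -66852/1366783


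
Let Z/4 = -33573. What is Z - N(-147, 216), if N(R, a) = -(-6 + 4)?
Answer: -134294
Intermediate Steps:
Z = -134292 (Z = 4*(-33573) = -134292)
N(R, a) = 2 (N(R, a) = -1*(-2) = 2)
Z - N(-147, 216) = -134292 - 1*2 = -134292 - 2 = -134294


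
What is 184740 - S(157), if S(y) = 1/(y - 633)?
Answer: 87936241/476 ≈ 1.8474e+5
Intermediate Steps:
S(y) = 1/(-633 + y)
184740 - S(157) = 184740 - 1/(-633 + 157) = 184740 - 1/(-476) = 184740 - 1*(-1/476) = 184740 + 1/476 = 87936241/476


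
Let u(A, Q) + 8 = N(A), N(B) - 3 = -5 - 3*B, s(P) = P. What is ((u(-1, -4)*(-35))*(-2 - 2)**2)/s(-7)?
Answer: -560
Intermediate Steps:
N(B) = -2 - 3*B (N(B) = 3 + (-5 - 3*B) = -2 - 3*B)
u(A, Q) = -10 - 3*A (u(A, Q) = -8 + (-2 - 3*A) = -10 - 3*A)
((u(-1, -4)*(-35))*(-2 - 2)**2)/s(-7) = (((-10 - 3*(-1))*(-35))*(-2 - 2)**2)/(-7) = (((-10 + 3)*(-35))*(-4)**2)*(-1/7) = (-7*(-35)*16)*(-1/7) = (245*16)*(-1/7) = 3920*(-1/7) = -560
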